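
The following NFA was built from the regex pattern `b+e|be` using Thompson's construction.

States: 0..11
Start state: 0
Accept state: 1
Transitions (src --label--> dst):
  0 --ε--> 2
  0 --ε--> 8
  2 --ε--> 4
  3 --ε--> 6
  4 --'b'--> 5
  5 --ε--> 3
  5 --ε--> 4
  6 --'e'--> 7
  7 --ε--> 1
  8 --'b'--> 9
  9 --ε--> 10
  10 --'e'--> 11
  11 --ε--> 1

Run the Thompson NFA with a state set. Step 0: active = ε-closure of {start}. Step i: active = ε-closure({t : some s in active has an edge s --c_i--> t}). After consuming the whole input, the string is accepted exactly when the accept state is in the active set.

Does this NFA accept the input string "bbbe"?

Answer: ACCEPT

Derivation:
S₀ = ε-closure({0}) = {0,2,4,8}
'b' @ 1: {3,4,5,6,9,10}
'b' @ 2: {3,4,5,6}
'b' @ 3: {3,4,5,6}
'e' @ 4: {1,7}  (accept∈set)
after full input: {1,7}  (accept=1 in)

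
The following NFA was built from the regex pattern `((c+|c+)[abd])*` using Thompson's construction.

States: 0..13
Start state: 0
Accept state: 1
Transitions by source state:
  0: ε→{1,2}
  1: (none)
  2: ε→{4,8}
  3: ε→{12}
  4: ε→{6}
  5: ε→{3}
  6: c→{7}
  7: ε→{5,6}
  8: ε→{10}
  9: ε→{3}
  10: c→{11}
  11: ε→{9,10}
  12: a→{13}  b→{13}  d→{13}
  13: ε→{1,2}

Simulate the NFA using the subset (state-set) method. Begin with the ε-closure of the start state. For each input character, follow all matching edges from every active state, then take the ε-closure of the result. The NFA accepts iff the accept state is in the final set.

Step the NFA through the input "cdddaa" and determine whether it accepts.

Answer: REJECT

Derivation:
initial (ε-close {0}): {0,1,2,4,6,8,10}
'c' @ 1: {3,5,6,7,9,10,11,12}
'd' @ 2: {1,2,4,6,8,10,13}  (accept∈set)
'd' @ 3: {}  — state set empty
rest 'daa' ignored (set empty)
after full input: {}  (accept=1 not in)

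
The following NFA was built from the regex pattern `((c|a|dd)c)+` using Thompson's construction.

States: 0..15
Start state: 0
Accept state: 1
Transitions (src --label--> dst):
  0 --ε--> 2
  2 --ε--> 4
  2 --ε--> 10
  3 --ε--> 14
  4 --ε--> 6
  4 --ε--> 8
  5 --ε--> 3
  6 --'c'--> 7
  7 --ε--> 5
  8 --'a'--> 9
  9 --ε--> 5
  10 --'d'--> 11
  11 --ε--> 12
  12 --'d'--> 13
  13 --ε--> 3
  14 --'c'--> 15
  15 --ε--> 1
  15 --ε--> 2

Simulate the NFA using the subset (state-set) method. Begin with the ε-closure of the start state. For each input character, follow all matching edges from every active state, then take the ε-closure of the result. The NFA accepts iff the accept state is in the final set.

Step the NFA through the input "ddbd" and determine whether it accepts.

initial (ε-close {0}): {0,2,4,6,8,10}
'd' @ 1: {11,12}
'd' @ 2: {3,13,14}
'b' @ 3: {}  — state set empty
rest 'd' ignored (set empty)
final: {}; accept 1 not in set

Answer: REJECT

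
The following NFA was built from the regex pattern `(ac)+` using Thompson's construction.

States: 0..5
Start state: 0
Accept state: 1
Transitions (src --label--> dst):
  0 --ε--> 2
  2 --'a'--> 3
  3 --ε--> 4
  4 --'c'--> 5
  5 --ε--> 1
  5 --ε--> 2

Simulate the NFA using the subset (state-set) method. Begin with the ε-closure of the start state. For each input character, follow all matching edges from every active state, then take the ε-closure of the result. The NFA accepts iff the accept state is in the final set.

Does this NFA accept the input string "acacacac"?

S₀ = ε-closure({0}) = {0,2}
'a' @ 1: {3,4}
'c' @ 2: {1,2,5}  ✓accept
'a' @ 3: {3,4}
'c' @ 4: {1,2,5}  ✓accept
'a' @ 5: {3,4}
'c' @ 6: {1,2,5}  ✓accept
'a' @ 7: {3,4}
'c' @ 8: {1,2,5}  ✓accept
end set {1,2,5} — state 1 in

Answer: ACCEPT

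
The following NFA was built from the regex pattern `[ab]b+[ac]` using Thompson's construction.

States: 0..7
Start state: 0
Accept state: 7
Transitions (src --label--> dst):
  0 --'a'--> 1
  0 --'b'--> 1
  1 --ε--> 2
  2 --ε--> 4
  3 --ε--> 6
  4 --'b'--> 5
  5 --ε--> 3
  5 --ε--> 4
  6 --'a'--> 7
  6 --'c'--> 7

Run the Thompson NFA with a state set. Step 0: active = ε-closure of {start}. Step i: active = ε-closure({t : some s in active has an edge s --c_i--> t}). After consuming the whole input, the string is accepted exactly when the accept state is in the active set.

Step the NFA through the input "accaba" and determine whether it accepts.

Answer: REJECT

Trace:
initial (ε-close {0}): {0}
'a' @ 1: {1,2,4}
'c' @ 2: {}  — dead — no transitions
rest 'caba' ignored (set empty)
final: {}; accept 7 not in set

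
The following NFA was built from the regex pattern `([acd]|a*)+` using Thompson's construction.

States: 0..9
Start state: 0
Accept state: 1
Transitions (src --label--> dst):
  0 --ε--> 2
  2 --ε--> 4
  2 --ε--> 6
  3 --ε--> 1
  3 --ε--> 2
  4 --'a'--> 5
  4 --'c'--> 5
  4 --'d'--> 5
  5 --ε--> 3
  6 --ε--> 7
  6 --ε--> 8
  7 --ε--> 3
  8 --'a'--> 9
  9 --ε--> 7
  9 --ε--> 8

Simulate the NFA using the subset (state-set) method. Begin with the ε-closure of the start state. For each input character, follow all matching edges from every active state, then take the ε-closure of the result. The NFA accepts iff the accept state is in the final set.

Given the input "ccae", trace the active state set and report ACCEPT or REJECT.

Answer: REJECT

Steps:
S₀ = ε-closure({0}) = {0,1,2,3,4,6,7,8}
'c' @ 1: {1,2,3,4,5,6,7,8}  (accept∈set)
'c' @ 2: {1,2,3,4,5,6,7,8}  (accept∈set)
'a' @ 3: {1,2,3,4,5,6,7,8,9}  (accept∈set)
'e' @ 4: {}  — no active states
end set {} — state 1 not in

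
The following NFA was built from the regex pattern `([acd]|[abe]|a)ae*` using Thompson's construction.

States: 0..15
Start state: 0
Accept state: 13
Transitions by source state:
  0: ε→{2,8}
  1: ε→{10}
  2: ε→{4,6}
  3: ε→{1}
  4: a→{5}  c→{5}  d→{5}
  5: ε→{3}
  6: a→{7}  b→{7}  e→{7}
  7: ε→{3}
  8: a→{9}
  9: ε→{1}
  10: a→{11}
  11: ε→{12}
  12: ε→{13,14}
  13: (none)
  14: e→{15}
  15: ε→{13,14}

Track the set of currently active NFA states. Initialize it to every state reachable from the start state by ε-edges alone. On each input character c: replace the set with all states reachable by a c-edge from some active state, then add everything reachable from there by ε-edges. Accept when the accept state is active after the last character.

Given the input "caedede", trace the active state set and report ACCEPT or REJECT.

Answer: REJECT

Steps:
start: ε-closure({0}) = {0,2,4,6,8}
'c' @ 1: {1,3,5,10}
'a' @ 2: {11,12,13,14}  ✓accept
'e' @ 3: {13,14,15}  ✓accept
'd' @ 4: {}  — state set empty
rest 'ede' ignored (set empty)
after full input: {}  (accept=13 not in)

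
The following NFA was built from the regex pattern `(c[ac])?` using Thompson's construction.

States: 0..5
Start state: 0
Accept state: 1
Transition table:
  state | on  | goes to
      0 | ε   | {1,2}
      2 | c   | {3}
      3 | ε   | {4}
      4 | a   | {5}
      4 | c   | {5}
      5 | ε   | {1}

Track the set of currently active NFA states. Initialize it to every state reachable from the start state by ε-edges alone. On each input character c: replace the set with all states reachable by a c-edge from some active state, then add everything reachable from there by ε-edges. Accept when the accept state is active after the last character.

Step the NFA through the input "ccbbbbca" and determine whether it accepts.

Answer: REJECT

Derivation:
start: ε-closure({0}) = {0,1,2}
'c' @ 1: {3,4}
'c' @ 2: {1,5}  (accept∈set)
'b' @ 3: {}  — no active states
rest 'bbbca' ignored (set empty)
after full input: {}  (accept=1 not in)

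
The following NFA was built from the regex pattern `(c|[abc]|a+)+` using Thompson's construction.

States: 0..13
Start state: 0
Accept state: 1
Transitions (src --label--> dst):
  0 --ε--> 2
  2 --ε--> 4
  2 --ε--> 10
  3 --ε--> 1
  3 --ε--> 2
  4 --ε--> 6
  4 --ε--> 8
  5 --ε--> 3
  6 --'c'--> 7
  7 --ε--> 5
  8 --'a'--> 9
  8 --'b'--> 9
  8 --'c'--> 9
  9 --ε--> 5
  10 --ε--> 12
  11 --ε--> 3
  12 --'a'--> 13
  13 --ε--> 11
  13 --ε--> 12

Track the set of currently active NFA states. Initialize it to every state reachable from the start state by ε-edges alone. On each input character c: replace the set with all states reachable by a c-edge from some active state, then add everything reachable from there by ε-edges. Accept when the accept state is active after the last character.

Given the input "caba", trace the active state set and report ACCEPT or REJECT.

Answer: ACCEPT

Steps:
start: ε-closure({0}) = {0,2,4,6,8,10,12}
'c' @ 1: {1,2,3,4,5,6,7,8,9,10,12}  [accepting]
'a' @ 2: {1,2,3,4,5,6,8,9,10,11,12,13}  [accepting]
'b' @ 3: {1,2,3,4,5,6,8,9,10,12}  [accepting]
'a' @ 4: {1,2,3,4,5,6,8,9,10,11,12,13}  [accepting]
after full input: {1,2,3,4,5,6,8,9,10,11,12,13}  (accept=1 in)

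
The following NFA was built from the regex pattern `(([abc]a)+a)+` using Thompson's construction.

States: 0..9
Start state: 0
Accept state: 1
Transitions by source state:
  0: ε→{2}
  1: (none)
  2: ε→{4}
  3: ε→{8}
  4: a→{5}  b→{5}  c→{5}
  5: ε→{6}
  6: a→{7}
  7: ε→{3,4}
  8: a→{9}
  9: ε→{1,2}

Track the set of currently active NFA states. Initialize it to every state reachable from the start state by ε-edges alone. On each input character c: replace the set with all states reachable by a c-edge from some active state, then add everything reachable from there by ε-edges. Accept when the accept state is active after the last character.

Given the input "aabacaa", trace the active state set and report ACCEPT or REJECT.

Answer: ACCEPT

Steps:
start: ε-closure({0}) = {0,2,4}
'a' @ 1: {5,6}
'a' @ 2: {3,4,7,8}
'b' @ 3: {5,6}
'a' @ 4: {3,4,7,8}
'c' @ 5: {5,6}
'a' @ 6: {3,4,7,8}
'a' @ 7: {1,2,4,5,6,9}  (accept∈set)
final: {1,2,4,5,6,9}; accept 1 in set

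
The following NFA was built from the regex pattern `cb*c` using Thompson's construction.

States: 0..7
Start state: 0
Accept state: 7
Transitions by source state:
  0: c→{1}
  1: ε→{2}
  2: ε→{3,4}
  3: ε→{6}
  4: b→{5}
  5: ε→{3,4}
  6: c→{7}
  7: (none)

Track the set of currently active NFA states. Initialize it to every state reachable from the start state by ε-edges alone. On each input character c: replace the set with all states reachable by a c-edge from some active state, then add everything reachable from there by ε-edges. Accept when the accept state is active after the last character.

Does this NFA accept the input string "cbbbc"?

S₀ = ε-closure({0}) = {0}
'c' @ 1: {1,2,3,4,6}
'b' @ 2: {3,4,5,6}
'b' @ 3: {3,4,5,6}
'b' @ 4: {3,4,5,6}
'c' @ 5: {7}  (accept∈set)
end set {7} — state 7 in

Answer: ACCEPT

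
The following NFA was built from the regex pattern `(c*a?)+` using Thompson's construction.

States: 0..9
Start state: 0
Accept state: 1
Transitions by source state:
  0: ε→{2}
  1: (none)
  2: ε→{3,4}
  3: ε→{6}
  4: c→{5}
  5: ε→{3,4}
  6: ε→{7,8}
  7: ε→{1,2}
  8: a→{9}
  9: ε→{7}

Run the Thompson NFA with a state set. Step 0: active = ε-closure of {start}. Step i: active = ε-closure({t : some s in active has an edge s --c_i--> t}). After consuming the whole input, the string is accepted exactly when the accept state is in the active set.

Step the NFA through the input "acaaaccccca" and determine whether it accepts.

Answer: ACCEPT

Trace:
S₀ = ε-closure({0}) = {0,1,2,3,4,6,7,8}
'a' @ 1: {1,2,3,4,6,7,8,9}  [accepting]
'c' @ 2: {1,2,3,4,5,6,7,8}  [accepting]
'a' @ 3: {1,2,3,4,6,7,8,9}  [accepting]
'a' @ 4: {1,2,3,4,6,7,8,9}  [accepting]
'a' @ 5: {1,2,3,4,6,7,8,9}  [accepting]
'c' @ 6: {1,2,3,4,5,6,7,8}  [accepting]
'c' @ 7: {1,2,3,4,5,6,7,8}  [accepting]
'c' @ 8: {1,2,3,4,5,6,7,8}  [accepting]
'c' @ 9: {1,2,3,4,5,6,7,8}  [accepting]
'c' @ 10: {1,2,3,4,5,6,7,8}  [accepting]
'a' @ 11: {1,2,3,4,6,7,8,9}  [accepting]
end set {1,2,3,4,6,7,8,9} — state 1 in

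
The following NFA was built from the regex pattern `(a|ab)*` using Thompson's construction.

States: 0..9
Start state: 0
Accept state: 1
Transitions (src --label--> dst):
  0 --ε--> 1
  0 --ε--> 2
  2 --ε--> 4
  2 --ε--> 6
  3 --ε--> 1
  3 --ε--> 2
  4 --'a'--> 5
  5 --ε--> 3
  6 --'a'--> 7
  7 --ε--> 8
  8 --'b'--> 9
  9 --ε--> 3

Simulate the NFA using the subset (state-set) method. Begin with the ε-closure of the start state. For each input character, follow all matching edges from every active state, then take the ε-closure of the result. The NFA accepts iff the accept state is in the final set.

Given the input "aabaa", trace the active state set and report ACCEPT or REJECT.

Answer: ACCEPT

Trace:
initial (ε-close {0}): {0,1,2,4,6}
'a' @ 1: {1,2,3,4,5,6,7,8}  [accepting]
'a' @ 2: {1,2,3,4,5,6,7,8}  [accepting]
'b' @ 3: {1,2,3,4,6,9}  [accepting]
'a' @ 4: {1,2,3,4,5,6,7,8}  [accepting]
'a' @ 5: {1,2,3,4,5,6,7,8}  [accepting]
end set {1,2,3,4,5,6,7,8} — state 1 in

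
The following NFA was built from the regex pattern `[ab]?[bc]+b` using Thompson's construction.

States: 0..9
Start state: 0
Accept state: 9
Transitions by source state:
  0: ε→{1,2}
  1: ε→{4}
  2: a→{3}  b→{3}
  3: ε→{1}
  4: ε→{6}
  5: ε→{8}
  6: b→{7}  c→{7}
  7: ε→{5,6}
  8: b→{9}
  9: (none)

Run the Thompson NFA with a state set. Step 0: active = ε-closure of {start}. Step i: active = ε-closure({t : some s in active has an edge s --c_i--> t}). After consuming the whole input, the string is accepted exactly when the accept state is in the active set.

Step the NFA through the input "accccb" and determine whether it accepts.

S₀ = ε-closure({0}) = {0,1,2,4,6}
'a' @ 1: {1,3,4,6}
'c' @ 2: {5,6,7,8}
'c' @ 3: {5,6,7,8}
'c' @ 4: {5,6,7,8}
'c' @ 5: {5,6,7,8}
'b' @ 6: {5,6,7,8,9}  [accepting]
after full input: {5,6,7,8,9}  (accept=9 in)

Answer: ACCEPT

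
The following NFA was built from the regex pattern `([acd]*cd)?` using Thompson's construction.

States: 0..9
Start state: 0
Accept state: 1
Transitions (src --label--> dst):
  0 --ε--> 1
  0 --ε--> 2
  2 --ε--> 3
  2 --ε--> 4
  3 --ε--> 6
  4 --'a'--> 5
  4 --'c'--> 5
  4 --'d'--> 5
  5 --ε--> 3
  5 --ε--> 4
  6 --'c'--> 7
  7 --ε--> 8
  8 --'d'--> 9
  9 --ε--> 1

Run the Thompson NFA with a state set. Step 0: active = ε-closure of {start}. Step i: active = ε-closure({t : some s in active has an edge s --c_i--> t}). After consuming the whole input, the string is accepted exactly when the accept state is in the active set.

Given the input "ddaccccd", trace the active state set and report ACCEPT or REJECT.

Answer: ACCEPT

Derivation:
initial (ε-close {0}): {0,1,2,3,4,6}
'd' @ 1: {3,4,5,6}
'd' @ 2: {3,4,5,6}
'a' @ 3: {3,4,5,6}
'c' @ 4: {3,4,5,6,7,8}
'c' @ 5: {3,4,5,6,7,8}
'c' @ 6: {3,4,5,6,7,8}
'c' @ 7: {3,4,5,6,7,8}
'd' @ 8: {1,3,4,5,6,9}  ✓accept
end set {1,3,4,5,6,9} — state 1 in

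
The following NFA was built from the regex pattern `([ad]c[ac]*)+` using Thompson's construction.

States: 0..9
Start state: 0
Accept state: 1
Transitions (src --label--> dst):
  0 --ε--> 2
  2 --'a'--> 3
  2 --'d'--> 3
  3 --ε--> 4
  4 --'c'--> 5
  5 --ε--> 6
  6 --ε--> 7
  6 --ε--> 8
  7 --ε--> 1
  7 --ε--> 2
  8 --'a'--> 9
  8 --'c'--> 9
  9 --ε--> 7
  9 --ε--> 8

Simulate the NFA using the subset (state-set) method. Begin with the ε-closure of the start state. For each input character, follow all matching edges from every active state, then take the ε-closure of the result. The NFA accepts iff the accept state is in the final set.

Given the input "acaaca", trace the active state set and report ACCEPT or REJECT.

Answer: ACCEPT

Derivation:
start: ε-closure({0}) = {0,2}
'a' @ 1: {3,4}
'c' @ 2: {1,2,5,6,7,8}  [accepting]
'a' @ 3: {1,2,3,4,7,8,9}  [accepting]
'a' @ 4: {1,2,3,4,7,8,9}  [accepting]
'c' @ 5: {1,2,5,6,7,8,9}  [accepting]
'a' @ 6: {1,2,3,4,7,8,9}  [accepting]
end set {1,2,3,4,7,8,9} — state 1 in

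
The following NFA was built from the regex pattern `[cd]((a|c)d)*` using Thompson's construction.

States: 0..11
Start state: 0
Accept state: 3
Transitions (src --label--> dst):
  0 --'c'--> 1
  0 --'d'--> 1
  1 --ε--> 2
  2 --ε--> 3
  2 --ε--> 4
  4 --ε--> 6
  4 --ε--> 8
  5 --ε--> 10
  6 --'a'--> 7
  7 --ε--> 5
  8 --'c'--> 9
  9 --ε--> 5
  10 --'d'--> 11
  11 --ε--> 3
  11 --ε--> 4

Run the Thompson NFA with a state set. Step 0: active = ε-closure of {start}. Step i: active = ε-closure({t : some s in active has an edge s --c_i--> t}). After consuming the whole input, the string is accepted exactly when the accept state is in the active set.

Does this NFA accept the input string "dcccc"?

Answer: REJECT

Derivation:
initial (ε-close {0}): {0}
'd' @ 1: {1,2,3,4,6,8}  ✓accept
'c' @ 2: {5,9,10}
'c' @ 3: {}  — dead — no transitions
rest 'cc' ignored (set empty)
final: {}; accept 3 not in set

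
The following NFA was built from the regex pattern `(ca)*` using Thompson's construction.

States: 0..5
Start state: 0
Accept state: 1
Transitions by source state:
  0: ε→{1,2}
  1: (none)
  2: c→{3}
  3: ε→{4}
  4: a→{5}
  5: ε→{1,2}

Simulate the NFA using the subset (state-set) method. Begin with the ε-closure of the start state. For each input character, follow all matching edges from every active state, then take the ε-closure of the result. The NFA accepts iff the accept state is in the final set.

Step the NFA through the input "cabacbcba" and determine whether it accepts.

initial (ε-close {0}): {0,1,2}
'c' @ 1: {3,4}
'a' @ 2: {1,2,5}  (accept∈set)
'b' @ 3: {}  — state set empty
rest 'acbcba' ignored (set empty)
end set {} — state 1 not in

Answer: REJECT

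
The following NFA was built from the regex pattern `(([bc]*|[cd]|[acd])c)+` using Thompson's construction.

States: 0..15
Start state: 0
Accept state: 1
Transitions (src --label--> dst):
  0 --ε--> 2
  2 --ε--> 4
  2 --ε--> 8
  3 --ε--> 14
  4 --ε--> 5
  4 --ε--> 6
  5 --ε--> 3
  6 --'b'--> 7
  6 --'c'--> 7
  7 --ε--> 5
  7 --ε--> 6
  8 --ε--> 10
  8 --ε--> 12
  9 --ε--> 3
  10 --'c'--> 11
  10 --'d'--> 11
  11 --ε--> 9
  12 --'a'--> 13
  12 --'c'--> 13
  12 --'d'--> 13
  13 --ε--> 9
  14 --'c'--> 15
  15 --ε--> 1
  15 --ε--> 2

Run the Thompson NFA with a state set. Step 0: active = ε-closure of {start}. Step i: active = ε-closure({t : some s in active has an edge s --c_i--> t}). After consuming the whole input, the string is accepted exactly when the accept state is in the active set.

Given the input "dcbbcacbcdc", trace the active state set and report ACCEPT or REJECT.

S₀ = ε-closure({0}) = {0,2,3,4,5,6,8,10,12,14}
'd' @ 1: {3,9,11,13,14}
'c' @ 2: {1,2,3,4,5,6,8,10,12,14,15}  ✓accept
'b' @ 3: {3,5,6,7,14}
'b' @ 4: {3,5,6,7,14}
'c' @ 5: {1,2,3,4,5,6,7,8,10,12,14,15}  ✓accept
'a' @ 6: {3,9,13,14}
'c' @ 7: {1,2,3,4,5,6,8,10,12,14,15}  ✓accept
'b' @ 8: {3,5,6,7,14}
'c' @ 9: {1,2,3,4,5,6,7,8,10,12,14,15}  ✓accept
'd' @ 10: {3,9,11,13,14}
'c' @ 11: {1,2,3,4,5,6,8,10,12,14,15}  ✓accept
end set {1,2,3,4,5,6,8,10,12,14,15} — state 1 in

Answer: ACCEPT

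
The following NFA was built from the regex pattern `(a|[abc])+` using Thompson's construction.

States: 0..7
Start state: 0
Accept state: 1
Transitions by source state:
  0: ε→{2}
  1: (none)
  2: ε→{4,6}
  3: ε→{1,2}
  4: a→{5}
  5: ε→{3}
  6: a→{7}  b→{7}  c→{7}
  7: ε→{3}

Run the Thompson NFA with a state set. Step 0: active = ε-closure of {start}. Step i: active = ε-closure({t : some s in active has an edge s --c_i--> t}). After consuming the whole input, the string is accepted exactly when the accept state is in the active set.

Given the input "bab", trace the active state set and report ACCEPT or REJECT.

Answer: ACCEPT

Steps:
S₀ = ε-closure({0}) = {0,2,4,6}
'b' @ 1: {1,2,3,4,6,7}  ✓accept
'a' @ 2: {1,2,3,4,5,6,7}  ✓accept
'b' @ 3: {1,2,3,4,6,7}  ✓accept
after full input: {1,2,3,4,6,7}  (accept=1 in)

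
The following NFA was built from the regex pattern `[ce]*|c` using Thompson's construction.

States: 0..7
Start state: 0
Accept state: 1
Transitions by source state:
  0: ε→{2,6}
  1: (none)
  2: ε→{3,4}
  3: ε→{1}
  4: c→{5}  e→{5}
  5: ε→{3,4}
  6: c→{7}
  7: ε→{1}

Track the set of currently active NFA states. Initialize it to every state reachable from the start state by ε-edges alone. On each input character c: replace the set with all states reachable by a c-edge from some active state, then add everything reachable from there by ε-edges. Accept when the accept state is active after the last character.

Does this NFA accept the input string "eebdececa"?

S₀ = ε-closure({0}) = {0,1,2,3,4,6}
'e' @ 1: {1,3,4,5}  ✓accept
'e' @ 2: {1,3,4,5}  ✓accept
'b' @ 3: {}  — no active states
rest 'dececa' ignored (set empty)
after full input: {}  (accept=1 not in)

Answer: REJECT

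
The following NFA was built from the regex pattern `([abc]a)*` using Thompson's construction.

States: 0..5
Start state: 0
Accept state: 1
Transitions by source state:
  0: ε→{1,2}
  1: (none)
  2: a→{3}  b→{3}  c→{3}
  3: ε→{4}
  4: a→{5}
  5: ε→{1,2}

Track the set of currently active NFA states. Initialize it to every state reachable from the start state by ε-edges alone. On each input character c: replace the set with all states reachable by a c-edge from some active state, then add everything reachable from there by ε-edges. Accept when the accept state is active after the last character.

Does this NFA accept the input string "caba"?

Answer: ACCEPT

Steps:
initial (ε-close {0}): {0,1,2}
'c' @ 1: {3,4}
'a' @ 2: {1,2,5}  [accepting]
'b' @ 3: {3,4}
'a' @ 4: {1,2,5}  [accepting]
after full input: {1,2,5}  (accept=1 in)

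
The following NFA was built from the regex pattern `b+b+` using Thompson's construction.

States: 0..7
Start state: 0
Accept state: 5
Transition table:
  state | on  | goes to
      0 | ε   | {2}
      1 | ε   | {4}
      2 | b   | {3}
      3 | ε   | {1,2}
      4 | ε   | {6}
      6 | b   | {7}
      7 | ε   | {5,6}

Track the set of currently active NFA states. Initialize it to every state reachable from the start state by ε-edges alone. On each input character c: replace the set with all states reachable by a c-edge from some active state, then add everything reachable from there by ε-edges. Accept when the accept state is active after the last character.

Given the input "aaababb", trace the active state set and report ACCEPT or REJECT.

Answer: REJECT

Steps:
start: ε-closure({0}) = {0,2}
'a' @ 1: {}  — no active states
rest 'aababb' ignored (set empty)
final: {}; accept 5 not in set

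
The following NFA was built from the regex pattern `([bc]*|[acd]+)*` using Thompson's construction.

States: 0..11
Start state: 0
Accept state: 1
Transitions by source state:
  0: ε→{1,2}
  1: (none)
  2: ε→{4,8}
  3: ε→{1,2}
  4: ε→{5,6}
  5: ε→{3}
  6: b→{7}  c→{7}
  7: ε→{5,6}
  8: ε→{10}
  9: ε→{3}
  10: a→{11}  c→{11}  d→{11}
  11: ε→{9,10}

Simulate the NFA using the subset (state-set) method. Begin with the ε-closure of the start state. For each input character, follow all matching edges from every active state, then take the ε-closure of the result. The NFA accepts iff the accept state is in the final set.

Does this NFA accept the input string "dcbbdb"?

S₀ = ε-closure({0}) = {0,1,2,3,4,5,6,8,10}
'd' @ 1: {1,2,3,4,5,6,8,9,10,11}  (accept∈set)
'c' @ 2: {1,2,3,4,5,6,7,8,9,10,11}  (accept∈set)
'b' @ 3: {1,2,3,4,5,6,7,8,10}  (accept∈set)
'b' @ 4: {1,2,3,4,5,6,7,8,10}  (accept∈set)
'd' @ 5: {1,2,3,4,5,6,8,9,10,11}  (accept∈set)
'b' @ 6: {1,2,3,4,5,6,7,8,10}  (accept∈set)
after full input: {1,2,3,4,5,6,7,8,10}  (accept=1 in)

Answer: ACCEPT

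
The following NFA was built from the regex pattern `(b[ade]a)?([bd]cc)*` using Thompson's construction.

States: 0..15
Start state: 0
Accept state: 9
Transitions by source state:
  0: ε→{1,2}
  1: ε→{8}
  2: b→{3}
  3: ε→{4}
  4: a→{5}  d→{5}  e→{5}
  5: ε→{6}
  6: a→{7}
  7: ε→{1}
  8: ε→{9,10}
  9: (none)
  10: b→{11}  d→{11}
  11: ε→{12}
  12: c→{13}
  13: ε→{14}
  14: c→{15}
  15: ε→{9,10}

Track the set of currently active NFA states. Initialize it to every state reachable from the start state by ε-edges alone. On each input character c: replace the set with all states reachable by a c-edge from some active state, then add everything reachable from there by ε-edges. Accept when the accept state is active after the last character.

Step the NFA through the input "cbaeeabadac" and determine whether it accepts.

initial (ε-close {0}): {0,1,2,8,9,10}
'c' @ 1: {}  — dead — no transitions
rest 'baeeabadac' ignored (set empty)
after full input: {}  (accept=9 not in)

Answer: REJECT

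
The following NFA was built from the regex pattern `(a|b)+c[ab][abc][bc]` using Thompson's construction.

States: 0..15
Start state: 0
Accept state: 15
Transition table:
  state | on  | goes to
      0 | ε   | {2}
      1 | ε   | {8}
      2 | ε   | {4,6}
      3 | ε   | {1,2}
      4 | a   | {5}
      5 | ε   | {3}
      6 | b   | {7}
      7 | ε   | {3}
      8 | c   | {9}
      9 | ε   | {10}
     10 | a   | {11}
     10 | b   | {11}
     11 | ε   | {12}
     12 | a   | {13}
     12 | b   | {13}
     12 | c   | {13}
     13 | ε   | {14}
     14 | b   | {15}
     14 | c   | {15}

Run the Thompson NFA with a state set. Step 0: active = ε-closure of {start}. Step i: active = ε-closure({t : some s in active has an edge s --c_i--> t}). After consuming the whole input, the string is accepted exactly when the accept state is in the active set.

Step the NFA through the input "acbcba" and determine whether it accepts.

Answer: REJECT

Derivation:
start: ε-closure({0}) = {0,2,4,6}
'a' @ 1: {1,2,3,4,5,6,8}
'c' @ 2: {9,10}
'b' @ 3: {11,12}
'c' @ 4: {13,14}
'b' @ 5: {15}  (accept∈set)
'a' @ 6: {}  — no active states
final: {}; accept 15 not in set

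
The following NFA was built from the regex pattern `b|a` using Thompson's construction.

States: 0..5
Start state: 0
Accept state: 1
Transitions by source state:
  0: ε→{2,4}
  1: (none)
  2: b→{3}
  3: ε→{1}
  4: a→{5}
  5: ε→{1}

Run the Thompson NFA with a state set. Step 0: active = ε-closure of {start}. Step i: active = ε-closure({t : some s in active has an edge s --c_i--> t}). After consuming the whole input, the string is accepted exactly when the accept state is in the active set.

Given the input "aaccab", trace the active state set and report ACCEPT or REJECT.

Answer: REJECT

Derivation:
start: ε-closure({0}) = {0,2,4}
'a' @ 1: {1,5}  ✓accept
'a' @ 2: {}  — no active states
rest 'ccab' ignored (set empty)
final: {}; accept 1 not in set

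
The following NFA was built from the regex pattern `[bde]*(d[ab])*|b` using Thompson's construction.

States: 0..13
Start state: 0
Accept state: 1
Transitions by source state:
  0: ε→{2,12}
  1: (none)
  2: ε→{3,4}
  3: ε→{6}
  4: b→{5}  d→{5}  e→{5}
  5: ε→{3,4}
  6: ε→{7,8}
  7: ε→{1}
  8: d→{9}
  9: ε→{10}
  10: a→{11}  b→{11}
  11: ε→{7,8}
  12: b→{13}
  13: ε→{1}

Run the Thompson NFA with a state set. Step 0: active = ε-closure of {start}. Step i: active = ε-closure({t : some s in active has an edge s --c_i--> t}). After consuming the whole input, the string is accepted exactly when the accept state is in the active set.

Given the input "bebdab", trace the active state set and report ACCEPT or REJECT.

Answer: REJECT

Trace:
start: ε-closure({0}) = {0,1,2,3,4,6,7,8,12}
'b' @ 1: {1,3,4,5,6,7,8,13}  (accept∈set)
'e' @ 2: {1,3,4,5,6,7,8}  (accept∈set)
'b' @ 3: {1,3,4,5,6,7,8}  (accept∈set)
'd' @ 4: {1,3,4,5,6,7,8,9,10}  (accept∈set)
'a' @ 5: {1,7,8,11}  (accept∈set)
'b' @ 6: {}  — state set empty
end set {} — state 1 not in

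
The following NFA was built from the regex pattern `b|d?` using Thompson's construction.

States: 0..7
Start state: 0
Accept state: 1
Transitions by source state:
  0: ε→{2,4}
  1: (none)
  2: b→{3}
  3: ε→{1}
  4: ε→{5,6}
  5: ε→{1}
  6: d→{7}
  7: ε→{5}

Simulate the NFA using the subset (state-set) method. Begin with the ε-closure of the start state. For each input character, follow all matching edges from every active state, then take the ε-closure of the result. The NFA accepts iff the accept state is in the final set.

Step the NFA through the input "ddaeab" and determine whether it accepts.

S₀ = ε-closure({0}) = {0,1,2,4,5,6}
'd' @ 1: {1,5,7}  [accepting]
'd' @ 2: {}  — no active states
rest 'aeab' ignored (set empty)
after full input: {}  (accept=1 not in)

Answer: REJECT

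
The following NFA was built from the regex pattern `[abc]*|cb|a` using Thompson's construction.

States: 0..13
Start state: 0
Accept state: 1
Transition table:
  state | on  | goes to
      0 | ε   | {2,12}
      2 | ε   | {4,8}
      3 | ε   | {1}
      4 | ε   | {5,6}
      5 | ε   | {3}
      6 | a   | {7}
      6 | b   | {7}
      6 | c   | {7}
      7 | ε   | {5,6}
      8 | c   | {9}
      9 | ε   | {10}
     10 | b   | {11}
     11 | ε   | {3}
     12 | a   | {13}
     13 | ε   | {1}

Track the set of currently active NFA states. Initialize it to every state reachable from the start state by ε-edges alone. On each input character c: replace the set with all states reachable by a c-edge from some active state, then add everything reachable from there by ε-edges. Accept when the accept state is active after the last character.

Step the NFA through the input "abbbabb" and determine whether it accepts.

Answer: ACCEPT

Trace:
start: ε-closure({0}) = {0,1,2,3,4,5,6,8,12}
'a' @ 1: {1,3,5,6,7,13}  [accepting]
'b' @ 2: {1,3,5,6,7}  [accepting]
'b' @ 3: {1,3,5,6,7}  [accepting]
'b' @ 4: {1,3,5,6,7}  [accepting]
'a' @ 5: {1,3,5,6,7}  [accepting]
'b' @ 6: {1,3,5,6,7}  [accepting]
'b' @ 7: {1,3,5,6,7}  [accepting]
end set {1,3,5,6,7} — state 1 in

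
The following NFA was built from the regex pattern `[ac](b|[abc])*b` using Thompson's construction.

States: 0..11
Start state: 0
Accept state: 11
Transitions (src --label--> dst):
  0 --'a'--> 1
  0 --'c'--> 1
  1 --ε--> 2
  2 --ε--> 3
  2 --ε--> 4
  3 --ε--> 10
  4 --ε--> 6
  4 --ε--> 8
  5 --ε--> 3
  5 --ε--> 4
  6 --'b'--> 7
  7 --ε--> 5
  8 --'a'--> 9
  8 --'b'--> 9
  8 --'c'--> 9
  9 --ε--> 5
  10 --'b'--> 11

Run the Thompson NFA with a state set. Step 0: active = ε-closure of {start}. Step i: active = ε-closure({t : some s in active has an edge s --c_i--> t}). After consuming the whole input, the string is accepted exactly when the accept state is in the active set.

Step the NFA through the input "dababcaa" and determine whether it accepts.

S₀ = ε-closure({0}) = {0}
'd' @ 1: {}  — state set empty
rest 'ababcaa' ignored (set empty)
end set {} — state 11 not in

Answer: REJECT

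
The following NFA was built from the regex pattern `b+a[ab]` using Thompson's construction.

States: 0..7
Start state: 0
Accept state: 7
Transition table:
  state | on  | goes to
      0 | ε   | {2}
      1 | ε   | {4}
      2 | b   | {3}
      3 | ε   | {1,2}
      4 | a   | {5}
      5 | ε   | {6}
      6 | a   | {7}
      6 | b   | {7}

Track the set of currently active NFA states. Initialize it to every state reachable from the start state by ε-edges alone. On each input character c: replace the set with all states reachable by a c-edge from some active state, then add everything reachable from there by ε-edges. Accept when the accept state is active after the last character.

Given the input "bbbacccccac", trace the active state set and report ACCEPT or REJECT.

Answer: REJECT

Derivation:
S₀ = ε-closure({0}) = {0,2}
'b' @ 1: {1,2,3,4}
'b' @ 2: {1,2,3,4}
'b' @ 3: {1,2,3,4}
'a' @ 4: {5,6}
'c' @ 5: {}  — no active states
rest 'ccccac' ignored (set empty)
final: {}; accept 7 not in set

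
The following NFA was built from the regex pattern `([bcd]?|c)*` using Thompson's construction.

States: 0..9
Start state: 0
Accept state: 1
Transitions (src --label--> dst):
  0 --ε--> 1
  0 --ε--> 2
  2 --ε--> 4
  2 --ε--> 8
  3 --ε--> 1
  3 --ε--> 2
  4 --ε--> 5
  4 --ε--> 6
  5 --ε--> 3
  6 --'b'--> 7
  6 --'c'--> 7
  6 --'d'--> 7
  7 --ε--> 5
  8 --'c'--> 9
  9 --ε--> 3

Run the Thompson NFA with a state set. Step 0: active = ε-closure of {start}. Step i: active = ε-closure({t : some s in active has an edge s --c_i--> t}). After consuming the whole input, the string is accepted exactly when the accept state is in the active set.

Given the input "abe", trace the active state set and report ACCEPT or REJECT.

S₀ = ε-closure({0}) = {0,1,2,3,4,5,6,8}
'a' @ 1: {}  — no active states
rest 'be' ignored (set empty)
after full input: {}  (accept=1 not in)

Answer: REJECT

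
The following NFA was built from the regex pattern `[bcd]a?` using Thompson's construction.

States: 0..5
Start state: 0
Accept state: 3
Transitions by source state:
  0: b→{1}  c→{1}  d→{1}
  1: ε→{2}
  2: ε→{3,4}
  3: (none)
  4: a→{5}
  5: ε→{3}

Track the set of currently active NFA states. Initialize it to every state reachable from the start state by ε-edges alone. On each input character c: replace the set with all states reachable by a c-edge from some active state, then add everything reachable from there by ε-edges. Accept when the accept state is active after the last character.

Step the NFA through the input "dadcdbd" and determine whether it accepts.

initial (ε-close {0}): {0}
'd' @ 1: {1,2,3,4}  (accept∈set)
'a' @ 2: {3,5}  (accept∈set)
'd' @ 3: {}  — no active states
rest 'cdbd' ignored (set empty)
end set {} — state 3 not in

Answer: REJECT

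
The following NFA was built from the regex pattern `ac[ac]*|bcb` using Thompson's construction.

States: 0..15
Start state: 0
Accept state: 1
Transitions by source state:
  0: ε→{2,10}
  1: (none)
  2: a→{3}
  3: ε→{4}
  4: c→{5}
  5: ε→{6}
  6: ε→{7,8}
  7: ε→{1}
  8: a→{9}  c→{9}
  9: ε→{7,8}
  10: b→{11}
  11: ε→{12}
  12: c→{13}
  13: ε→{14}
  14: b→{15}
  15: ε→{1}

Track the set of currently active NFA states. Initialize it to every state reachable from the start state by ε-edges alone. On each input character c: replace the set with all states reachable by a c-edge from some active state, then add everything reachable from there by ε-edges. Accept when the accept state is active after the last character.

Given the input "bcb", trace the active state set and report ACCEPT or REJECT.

Answer: ACCEPT

Trace:
initial (ε-close {0}): {0,2,10}
'b' @ 1: {11,12}
'c' @ 2: {13,14}
'b' @ 3: {1,15}  ✓accept
after full input: {1,15}  (accept=1 in)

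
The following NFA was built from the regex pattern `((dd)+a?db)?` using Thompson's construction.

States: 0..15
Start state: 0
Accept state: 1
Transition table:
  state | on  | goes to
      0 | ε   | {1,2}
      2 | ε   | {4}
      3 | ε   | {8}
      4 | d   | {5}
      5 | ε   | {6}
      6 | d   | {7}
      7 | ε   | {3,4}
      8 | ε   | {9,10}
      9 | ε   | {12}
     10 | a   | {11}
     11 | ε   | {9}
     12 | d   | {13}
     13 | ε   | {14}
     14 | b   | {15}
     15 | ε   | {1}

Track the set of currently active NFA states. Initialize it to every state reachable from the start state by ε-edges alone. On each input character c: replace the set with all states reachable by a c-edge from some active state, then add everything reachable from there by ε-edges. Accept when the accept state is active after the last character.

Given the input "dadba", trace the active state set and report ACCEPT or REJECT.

Answer: REJECT

Derivation:
start: ε-closure({0}) = {0,1,2,4}
'd' @ 1: {5,6}
'a' @ 2: {}  — dead — no transitions
rest 'dba' ignored (set empty)
final: {}; accept 1 not in set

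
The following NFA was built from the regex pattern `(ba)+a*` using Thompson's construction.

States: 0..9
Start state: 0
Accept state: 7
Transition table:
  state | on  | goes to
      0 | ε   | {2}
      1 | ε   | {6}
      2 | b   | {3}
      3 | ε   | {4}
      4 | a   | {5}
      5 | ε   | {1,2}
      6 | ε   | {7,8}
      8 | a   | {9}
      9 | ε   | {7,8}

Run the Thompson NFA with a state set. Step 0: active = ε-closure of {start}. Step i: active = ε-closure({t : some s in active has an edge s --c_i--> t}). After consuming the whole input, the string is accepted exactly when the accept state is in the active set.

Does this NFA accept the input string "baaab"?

S₀ = ε-closure({0}) = {0,2}
'b' @ 1: {3,4}
'a' @ 2: {1,2,5,6,7,8}  (accept∈set)
'a' @ 3: {7,8,9}  (accept∈set)
'a' @ 4: {7,8,9}  (accept∈set)
'b' @ 5: {}  — dead — no transitions
end set {} — state 7 not in

Answer: REJECT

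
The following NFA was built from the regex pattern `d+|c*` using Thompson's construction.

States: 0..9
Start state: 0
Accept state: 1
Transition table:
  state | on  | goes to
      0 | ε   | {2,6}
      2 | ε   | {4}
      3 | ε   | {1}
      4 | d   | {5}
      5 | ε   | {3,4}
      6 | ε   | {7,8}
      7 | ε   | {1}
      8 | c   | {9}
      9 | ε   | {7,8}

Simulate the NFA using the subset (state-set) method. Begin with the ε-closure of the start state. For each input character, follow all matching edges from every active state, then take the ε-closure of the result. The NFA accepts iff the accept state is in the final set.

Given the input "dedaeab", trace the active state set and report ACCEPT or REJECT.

start: ε-closure({0}) = {0,1,2,4,6,7,8}
'd' @ 1: {1,3,4,5}  [accepting]
'e' @ 2: {}  — no active states
rest 'daeab' ignored (set empty)
final: {}; accept 1 not in set

Answer: REJECT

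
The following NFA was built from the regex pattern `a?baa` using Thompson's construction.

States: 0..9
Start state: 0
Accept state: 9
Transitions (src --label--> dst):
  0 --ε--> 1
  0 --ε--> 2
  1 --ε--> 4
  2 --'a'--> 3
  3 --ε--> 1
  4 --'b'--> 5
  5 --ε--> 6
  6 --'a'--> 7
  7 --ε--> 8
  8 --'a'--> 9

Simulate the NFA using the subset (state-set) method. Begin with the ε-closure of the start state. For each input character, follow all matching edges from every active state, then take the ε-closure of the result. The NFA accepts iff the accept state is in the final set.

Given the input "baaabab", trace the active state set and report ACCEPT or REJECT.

initial (ε-close {0}): {0,1,2,4}
'b' @ 1: {5,6}
'a' @ 2: {7,8}
'a' @ 3: {9}  ✓accept
'a' @ 4: {}  — no active states
rest 'bab' ignored (set empty)
end set {} — state 9 not in

Answer: REJECT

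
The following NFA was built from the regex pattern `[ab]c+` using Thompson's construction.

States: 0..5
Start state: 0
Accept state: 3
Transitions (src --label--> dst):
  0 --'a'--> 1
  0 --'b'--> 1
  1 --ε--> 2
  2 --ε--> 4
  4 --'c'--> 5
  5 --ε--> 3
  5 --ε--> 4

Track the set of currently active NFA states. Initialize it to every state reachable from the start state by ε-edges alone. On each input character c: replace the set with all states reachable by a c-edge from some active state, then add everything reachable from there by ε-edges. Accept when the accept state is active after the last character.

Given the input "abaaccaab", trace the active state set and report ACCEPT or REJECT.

S₀ = ε-closure({0}) = {0}
'a' @ 1: {1,2,4}
'b' @ 2: {}  — dead — no transitions
rest 'aaccaab' ignored (set empty)
end set {} — state 3 not in

Answer: REJECT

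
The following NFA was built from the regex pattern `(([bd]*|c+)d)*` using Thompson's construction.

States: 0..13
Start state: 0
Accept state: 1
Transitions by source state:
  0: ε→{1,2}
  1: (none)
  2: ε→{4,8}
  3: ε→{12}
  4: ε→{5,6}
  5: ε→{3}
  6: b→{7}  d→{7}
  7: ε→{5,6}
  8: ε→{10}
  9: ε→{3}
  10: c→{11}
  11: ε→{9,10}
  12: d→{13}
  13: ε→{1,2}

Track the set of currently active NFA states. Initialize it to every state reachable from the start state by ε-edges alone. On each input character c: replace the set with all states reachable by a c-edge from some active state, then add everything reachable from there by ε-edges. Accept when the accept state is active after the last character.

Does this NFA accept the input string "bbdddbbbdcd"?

Answer: ACCEPT

Steps:
S₀ = ε-closure({0}) = {0,1,2,3,4,5,6,8,10,12}
'b' @ 1: {3,5,6,7,12}
'b' @ 2: {3,5,6,7,12}
'd' @ 3: {1,2,3,4,5,6,7,8,10,12,13}  ✓accept
'd' @ 4: {1,2,3,4,5,6,7,8,10,12,13}  ✓accept
'd' @ 5: {1,2,3,4,5,6,7,8,10,12,13}  ✓accept
'b' @ 6: {3,5,6,7,12}
'b' @ 7: {3,5,6,7,12}
'b' @ 8: {3,5,6,7,12}
'd' @ 9: {1,2,3,4,5,6,7,8,10,12,13}  ✓accept
'c' @ 10: {3,9,10,11,12}
'd' @ 11: {1,2,3,4,5,6,8,10,12,13}  ✓accept
final: {1,2,3,4,5,6,8,10,12,13}; accept 1 in set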